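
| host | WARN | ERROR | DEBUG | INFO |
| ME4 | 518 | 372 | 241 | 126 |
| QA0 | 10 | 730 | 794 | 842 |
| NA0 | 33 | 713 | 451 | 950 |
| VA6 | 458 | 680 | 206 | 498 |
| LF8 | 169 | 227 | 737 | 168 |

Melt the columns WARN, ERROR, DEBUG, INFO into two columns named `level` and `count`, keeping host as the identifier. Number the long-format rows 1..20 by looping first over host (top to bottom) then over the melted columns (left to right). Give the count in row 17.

169

20 rows total (5 × 4). Row 17: index ⌊(17-1)/4⌋ = 4 into host → LF8; (17-1) mod 4 = 0 into the melted columns → WARN.
So row 17 is (LF8, WARN, 169); count = 169.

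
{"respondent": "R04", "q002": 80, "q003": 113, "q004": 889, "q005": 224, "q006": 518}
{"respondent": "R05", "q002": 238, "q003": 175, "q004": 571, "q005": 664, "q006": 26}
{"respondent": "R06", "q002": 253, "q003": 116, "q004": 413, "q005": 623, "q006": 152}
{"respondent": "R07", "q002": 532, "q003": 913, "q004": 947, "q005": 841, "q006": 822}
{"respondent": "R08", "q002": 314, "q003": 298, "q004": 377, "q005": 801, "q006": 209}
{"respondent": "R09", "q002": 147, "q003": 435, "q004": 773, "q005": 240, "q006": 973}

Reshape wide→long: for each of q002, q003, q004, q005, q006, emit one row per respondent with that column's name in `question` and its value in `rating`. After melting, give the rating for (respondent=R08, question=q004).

377

Unpivoting turns each (respondent, wide-column) pair into one long row.
The wide cell at row R08, column q004 holds 377, so the long row (R08, q004) has rating=377.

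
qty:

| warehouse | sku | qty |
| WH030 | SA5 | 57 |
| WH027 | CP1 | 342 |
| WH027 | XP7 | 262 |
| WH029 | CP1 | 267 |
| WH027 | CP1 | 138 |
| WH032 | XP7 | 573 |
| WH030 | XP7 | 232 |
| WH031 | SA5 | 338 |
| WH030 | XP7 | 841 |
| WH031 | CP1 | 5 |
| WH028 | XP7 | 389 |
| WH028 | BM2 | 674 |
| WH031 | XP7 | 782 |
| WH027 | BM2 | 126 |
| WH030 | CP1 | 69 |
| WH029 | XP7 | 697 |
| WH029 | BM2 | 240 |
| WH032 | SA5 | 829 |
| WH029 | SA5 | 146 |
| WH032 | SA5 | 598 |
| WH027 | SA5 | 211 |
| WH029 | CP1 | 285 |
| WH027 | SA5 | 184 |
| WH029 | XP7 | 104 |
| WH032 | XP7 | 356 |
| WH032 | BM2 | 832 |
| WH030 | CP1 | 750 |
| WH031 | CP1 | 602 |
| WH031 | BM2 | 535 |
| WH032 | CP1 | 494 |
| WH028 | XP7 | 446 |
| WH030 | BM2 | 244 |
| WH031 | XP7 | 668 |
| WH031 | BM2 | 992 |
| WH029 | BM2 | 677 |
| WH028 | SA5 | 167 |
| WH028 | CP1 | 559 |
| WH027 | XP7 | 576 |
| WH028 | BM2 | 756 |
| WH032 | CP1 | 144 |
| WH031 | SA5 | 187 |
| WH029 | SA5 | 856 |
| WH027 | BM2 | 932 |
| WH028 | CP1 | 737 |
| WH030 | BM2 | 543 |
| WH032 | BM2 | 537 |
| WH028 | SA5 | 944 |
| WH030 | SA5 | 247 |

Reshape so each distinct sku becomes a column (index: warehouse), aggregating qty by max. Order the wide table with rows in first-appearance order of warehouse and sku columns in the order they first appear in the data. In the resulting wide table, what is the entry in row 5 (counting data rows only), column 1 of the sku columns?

With rows in first-appearance order of warehouse, row 5 is warehouse=WH031. sku columns in first-appearance order: SA5, CP1, XP7, BM2; column 1 is SA5.
Long rows with warehouse=WH031, sku=SA5: max(338, 187) = 338.

338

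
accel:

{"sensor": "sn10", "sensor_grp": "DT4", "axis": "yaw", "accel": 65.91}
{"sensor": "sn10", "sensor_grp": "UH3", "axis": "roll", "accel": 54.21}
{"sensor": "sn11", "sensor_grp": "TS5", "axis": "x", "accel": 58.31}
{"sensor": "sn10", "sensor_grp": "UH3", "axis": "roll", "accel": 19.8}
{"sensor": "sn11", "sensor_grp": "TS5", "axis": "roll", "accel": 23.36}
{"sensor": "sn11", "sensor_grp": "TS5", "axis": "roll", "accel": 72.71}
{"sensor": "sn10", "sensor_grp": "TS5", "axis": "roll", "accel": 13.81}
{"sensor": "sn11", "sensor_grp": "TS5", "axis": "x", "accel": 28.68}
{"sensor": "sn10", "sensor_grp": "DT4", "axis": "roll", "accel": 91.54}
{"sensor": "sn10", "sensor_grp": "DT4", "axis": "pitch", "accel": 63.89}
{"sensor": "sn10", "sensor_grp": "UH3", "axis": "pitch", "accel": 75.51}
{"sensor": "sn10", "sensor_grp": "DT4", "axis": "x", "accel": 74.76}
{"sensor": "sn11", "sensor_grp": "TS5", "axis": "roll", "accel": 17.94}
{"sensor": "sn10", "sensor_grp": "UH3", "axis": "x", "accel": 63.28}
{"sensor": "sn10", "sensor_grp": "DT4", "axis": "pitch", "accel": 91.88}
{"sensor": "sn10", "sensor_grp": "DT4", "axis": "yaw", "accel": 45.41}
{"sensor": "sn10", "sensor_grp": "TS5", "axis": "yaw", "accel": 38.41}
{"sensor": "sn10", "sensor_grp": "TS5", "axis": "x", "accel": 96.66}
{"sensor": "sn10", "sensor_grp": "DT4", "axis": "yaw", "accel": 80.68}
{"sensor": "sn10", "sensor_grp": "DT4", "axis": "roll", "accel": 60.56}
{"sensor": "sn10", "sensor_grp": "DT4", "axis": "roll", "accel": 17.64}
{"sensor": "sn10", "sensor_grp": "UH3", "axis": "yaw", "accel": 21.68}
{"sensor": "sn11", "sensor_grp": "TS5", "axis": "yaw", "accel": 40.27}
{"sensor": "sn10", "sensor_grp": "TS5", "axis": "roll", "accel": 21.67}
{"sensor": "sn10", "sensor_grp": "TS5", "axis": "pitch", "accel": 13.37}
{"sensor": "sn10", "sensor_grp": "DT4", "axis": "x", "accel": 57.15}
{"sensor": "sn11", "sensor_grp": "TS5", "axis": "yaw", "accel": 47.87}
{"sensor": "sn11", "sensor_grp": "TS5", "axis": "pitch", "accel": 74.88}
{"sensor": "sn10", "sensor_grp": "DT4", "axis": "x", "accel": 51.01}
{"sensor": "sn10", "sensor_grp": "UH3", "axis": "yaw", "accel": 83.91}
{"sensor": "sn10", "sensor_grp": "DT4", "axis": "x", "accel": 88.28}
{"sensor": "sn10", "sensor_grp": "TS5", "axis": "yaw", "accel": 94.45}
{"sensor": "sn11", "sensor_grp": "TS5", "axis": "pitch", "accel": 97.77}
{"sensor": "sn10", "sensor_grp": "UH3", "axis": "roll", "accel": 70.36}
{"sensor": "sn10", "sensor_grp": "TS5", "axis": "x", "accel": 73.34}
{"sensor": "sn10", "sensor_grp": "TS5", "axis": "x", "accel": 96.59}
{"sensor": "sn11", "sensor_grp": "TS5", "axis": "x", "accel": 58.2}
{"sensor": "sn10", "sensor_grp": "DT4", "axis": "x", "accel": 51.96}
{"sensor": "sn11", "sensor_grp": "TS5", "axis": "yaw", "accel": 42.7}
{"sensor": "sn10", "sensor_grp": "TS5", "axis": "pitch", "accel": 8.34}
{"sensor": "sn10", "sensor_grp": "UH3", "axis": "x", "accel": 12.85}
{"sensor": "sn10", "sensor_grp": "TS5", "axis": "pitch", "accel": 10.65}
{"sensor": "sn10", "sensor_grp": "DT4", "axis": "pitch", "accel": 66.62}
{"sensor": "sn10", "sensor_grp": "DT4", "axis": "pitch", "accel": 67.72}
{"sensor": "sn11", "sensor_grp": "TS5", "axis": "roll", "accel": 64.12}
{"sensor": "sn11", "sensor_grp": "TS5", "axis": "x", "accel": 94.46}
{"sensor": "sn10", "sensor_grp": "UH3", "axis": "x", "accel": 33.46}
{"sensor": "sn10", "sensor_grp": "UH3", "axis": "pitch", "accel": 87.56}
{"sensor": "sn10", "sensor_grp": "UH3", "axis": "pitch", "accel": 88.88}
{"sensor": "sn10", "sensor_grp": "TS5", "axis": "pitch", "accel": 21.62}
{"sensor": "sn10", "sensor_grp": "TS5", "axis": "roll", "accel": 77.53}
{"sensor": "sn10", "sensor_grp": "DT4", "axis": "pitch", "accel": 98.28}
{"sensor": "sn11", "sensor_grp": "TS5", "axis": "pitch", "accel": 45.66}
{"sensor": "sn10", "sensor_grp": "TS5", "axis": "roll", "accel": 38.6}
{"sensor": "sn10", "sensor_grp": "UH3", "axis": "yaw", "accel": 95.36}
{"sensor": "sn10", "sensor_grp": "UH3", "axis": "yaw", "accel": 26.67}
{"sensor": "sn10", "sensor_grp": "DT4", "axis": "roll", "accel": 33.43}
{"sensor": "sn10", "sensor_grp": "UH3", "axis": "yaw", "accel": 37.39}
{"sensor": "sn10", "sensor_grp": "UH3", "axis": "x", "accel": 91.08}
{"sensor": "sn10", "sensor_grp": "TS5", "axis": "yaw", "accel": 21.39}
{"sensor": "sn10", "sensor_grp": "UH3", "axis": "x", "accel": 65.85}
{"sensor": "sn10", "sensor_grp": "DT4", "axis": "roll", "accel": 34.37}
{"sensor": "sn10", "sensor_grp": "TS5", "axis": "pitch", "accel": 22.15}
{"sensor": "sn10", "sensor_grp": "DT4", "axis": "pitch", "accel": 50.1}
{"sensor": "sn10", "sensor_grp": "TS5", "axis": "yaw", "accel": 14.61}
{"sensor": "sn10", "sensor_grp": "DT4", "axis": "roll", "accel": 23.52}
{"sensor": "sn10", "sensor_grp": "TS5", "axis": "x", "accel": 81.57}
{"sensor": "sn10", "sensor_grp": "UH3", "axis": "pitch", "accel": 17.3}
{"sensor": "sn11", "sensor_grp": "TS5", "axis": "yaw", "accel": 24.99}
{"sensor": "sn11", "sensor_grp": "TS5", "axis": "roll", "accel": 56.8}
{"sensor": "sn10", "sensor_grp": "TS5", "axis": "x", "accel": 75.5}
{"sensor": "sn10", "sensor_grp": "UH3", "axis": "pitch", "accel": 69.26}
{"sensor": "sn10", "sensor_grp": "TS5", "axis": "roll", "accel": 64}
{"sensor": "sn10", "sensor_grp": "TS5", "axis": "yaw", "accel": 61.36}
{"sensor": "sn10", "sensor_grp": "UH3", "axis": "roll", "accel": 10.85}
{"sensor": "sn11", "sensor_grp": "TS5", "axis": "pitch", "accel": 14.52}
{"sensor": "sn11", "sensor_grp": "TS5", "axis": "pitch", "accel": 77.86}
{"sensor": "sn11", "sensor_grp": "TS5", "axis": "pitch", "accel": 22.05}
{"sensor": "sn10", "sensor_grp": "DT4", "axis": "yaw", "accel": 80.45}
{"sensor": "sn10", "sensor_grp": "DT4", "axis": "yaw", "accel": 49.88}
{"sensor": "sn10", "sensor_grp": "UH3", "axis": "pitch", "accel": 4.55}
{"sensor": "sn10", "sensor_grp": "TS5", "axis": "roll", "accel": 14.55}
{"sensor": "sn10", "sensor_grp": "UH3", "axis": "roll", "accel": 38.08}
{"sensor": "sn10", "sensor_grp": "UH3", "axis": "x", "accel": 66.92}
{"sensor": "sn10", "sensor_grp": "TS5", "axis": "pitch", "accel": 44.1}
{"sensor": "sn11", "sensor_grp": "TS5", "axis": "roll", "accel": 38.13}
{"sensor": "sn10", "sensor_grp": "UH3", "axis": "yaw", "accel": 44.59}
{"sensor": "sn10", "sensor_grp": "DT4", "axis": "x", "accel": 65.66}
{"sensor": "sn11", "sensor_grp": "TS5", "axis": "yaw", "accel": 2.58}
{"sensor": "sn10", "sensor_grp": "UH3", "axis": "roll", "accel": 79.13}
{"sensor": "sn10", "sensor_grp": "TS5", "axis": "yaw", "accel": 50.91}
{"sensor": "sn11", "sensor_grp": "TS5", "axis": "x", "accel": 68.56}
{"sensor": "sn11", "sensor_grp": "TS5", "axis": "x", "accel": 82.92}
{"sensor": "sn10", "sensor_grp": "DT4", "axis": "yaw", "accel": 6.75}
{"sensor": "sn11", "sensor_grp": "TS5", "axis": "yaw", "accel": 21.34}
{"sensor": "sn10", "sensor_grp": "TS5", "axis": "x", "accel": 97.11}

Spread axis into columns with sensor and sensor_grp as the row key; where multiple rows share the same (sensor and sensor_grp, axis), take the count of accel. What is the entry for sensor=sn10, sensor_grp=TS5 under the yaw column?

Rows with sensor=sn10, sensor_grp=TS5 and axis=yaw: accel values are 38.41, 94.45, 21.39, 14.61, 61.36, 50.91.
6 rows match — count = 6.

6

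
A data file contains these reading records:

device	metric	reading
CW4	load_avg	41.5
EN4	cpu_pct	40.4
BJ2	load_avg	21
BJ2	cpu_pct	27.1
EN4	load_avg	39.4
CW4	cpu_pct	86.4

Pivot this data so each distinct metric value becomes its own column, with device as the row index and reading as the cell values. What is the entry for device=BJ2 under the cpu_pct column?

27.1

Wide layout: rows indexed by device, columns are the 2 distinct metric values (load_avg, cpu_pct).
Cell (device=BJ2, metric=cpu_pct) draws from the long row where device=BJ2 and metric=cpu_pct, which has reading=27.1.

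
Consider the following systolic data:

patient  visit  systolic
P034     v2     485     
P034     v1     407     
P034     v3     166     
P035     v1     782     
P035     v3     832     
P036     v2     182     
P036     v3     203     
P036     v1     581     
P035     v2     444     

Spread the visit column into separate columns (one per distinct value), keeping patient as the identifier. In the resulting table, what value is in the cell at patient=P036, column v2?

Wide layout: rows indexed by patient, columns are the 3 distinct visit values (v2, v1, v3).
Cell (patient=P036, visit=v2) draws from the long row where patient=P036 and visit=v2, which has systolic=182.

182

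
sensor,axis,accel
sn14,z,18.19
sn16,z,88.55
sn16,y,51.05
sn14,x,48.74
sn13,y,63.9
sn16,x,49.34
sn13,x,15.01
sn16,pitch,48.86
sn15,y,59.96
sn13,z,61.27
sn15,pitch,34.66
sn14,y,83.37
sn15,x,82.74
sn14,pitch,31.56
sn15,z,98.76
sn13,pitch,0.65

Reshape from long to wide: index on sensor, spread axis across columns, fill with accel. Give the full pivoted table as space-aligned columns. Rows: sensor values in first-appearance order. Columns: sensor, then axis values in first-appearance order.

sensor  z      y      x      pitch
sn14    18.19  83.37  48.74  31.56
sn16    88.55  51.05  49.34  48.86
sn13    61.27  63.9   15.01  0.65 
sn15    98.76  59.96  82.74  34.66

Columns: sensor plus the 4 distinct axis values (z, y, x, pitch).
For example, row sn14 column z takes accel=18.19 from the long row (sn14, z).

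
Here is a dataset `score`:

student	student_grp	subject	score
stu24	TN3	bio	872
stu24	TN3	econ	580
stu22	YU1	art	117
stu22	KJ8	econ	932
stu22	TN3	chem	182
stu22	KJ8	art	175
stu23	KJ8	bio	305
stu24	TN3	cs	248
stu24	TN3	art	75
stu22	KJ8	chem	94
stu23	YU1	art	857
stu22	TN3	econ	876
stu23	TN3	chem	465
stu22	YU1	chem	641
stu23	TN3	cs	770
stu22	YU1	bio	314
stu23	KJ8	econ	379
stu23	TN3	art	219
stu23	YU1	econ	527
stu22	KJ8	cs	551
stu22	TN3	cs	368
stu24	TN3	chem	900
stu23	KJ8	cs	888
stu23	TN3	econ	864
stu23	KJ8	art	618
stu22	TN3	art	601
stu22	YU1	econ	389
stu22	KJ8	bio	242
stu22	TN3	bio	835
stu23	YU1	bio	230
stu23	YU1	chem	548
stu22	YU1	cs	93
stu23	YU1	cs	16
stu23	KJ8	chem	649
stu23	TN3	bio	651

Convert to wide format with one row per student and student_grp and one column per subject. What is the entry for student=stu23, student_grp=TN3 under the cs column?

Wide layout: rows indexed by student and student_grp, columns are the 5 distinct subject values (bio, econ, art, chem, cs).
Cell (student=stu23, student_grp=TN3, subject=cs) draws from the long row where student=stu23, student_grp=TN3 and subject=cs, which has score=770.

770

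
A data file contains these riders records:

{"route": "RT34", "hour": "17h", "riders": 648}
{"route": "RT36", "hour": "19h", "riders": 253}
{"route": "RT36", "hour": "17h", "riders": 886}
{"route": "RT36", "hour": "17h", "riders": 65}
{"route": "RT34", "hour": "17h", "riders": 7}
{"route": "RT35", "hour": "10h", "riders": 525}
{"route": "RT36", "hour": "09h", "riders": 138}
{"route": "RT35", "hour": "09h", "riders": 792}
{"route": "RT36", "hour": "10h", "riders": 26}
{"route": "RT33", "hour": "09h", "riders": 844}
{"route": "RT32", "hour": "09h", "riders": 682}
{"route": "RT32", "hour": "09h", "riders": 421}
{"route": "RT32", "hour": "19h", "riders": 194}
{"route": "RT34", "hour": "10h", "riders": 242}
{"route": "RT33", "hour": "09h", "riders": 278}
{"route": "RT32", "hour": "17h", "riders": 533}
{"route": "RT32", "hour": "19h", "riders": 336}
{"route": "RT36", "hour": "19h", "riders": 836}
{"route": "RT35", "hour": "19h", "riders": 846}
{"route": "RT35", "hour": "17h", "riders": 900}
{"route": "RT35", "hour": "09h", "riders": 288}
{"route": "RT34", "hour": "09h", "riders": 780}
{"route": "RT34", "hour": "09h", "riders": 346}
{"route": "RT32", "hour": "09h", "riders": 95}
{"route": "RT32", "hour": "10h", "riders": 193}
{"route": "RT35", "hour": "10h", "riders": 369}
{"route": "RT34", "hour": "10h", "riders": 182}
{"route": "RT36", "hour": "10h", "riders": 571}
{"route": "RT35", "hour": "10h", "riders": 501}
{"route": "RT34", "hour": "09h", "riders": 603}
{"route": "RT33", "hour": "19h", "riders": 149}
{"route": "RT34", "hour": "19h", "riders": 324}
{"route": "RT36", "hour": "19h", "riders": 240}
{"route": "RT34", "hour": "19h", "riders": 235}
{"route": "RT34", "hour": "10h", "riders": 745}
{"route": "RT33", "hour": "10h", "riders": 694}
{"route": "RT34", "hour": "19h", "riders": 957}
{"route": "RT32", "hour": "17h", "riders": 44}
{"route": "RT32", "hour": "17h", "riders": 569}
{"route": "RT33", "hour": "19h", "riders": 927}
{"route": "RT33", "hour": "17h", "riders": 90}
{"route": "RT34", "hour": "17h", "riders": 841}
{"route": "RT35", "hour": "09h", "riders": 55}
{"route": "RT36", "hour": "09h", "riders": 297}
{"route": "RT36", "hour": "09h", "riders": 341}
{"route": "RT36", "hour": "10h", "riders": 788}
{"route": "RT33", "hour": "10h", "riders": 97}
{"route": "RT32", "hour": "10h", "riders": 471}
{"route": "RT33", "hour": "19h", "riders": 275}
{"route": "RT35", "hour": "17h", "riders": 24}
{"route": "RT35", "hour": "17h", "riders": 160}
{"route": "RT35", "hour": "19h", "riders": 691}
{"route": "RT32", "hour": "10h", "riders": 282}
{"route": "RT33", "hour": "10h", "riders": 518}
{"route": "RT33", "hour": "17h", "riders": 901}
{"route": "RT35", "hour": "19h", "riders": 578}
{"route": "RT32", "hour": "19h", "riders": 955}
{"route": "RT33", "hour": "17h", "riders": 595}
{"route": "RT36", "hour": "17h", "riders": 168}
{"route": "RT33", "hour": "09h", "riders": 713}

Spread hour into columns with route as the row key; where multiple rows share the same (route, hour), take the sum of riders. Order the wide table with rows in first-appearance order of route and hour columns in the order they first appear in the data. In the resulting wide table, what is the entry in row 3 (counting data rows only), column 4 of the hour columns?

1135

With rows in first-appearance order of route, row 3 is route=RT35. hour columns in first-appearance order: 17h, 19h, 10h, 09h; column 4 is 09h.
Long rows with route=RT35, hour=09h: 792 + 288 + 55 = 1135.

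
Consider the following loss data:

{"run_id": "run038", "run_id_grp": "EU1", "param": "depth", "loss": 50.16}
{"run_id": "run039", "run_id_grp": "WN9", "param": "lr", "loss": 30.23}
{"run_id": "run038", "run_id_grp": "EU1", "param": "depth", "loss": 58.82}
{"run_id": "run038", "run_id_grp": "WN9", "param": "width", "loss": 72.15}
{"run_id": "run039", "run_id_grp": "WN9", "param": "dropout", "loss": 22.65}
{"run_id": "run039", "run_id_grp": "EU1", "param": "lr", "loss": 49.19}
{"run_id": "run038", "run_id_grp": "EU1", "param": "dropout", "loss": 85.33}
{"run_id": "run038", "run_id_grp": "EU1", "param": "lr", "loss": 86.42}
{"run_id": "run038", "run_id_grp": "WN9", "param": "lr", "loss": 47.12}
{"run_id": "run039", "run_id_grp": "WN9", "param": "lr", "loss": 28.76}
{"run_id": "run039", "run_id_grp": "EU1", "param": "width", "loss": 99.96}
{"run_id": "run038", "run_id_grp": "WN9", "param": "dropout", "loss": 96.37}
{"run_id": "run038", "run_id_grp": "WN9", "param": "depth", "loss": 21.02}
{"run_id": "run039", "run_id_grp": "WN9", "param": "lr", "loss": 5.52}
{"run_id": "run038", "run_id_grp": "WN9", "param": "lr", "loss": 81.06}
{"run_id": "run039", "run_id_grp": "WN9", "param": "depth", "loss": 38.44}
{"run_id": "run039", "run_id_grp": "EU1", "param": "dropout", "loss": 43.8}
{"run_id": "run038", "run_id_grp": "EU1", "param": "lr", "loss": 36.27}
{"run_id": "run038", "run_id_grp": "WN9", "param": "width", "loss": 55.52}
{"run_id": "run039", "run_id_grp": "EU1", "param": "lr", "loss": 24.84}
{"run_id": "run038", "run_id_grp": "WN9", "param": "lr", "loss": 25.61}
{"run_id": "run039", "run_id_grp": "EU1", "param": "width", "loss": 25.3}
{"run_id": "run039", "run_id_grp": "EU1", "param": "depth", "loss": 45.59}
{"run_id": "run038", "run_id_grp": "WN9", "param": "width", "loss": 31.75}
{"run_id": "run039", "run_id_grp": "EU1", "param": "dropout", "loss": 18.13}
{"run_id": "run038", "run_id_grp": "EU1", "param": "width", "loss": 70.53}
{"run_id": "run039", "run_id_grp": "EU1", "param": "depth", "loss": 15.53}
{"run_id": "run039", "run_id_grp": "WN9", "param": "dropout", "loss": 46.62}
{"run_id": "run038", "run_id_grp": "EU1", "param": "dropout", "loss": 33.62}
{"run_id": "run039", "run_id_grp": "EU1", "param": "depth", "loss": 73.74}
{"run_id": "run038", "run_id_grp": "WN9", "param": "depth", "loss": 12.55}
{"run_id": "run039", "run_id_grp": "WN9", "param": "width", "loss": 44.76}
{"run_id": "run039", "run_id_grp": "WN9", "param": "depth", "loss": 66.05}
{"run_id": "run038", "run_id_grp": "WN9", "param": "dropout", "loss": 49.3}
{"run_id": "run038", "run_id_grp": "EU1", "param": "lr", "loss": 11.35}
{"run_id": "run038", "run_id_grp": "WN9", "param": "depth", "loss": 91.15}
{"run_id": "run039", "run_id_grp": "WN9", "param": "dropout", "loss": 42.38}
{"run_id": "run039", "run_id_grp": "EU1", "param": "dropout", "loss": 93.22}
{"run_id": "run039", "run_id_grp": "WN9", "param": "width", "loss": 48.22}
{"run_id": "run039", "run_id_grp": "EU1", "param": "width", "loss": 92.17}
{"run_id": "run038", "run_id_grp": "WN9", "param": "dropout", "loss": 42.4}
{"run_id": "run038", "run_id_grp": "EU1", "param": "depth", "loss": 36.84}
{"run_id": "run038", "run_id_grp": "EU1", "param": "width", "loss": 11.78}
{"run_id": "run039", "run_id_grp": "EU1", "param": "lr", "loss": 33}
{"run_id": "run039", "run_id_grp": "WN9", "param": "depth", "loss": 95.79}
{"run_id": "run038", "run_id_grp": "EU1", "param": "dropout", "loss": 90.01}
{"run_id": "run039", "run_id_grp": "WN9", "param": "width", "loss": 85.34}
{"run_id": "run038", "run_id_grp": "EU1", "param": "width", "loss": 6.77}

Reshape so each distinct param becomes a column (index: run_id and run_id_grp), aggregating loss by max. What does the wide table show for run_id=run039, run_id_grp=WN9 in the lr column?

Rows with run_id=run039, run_id_grp=WN9 and param=lr: loss values are 30.23, 28.76, 5.52.
max(30.23, 28.76, 5.52) = 30.23.

30.23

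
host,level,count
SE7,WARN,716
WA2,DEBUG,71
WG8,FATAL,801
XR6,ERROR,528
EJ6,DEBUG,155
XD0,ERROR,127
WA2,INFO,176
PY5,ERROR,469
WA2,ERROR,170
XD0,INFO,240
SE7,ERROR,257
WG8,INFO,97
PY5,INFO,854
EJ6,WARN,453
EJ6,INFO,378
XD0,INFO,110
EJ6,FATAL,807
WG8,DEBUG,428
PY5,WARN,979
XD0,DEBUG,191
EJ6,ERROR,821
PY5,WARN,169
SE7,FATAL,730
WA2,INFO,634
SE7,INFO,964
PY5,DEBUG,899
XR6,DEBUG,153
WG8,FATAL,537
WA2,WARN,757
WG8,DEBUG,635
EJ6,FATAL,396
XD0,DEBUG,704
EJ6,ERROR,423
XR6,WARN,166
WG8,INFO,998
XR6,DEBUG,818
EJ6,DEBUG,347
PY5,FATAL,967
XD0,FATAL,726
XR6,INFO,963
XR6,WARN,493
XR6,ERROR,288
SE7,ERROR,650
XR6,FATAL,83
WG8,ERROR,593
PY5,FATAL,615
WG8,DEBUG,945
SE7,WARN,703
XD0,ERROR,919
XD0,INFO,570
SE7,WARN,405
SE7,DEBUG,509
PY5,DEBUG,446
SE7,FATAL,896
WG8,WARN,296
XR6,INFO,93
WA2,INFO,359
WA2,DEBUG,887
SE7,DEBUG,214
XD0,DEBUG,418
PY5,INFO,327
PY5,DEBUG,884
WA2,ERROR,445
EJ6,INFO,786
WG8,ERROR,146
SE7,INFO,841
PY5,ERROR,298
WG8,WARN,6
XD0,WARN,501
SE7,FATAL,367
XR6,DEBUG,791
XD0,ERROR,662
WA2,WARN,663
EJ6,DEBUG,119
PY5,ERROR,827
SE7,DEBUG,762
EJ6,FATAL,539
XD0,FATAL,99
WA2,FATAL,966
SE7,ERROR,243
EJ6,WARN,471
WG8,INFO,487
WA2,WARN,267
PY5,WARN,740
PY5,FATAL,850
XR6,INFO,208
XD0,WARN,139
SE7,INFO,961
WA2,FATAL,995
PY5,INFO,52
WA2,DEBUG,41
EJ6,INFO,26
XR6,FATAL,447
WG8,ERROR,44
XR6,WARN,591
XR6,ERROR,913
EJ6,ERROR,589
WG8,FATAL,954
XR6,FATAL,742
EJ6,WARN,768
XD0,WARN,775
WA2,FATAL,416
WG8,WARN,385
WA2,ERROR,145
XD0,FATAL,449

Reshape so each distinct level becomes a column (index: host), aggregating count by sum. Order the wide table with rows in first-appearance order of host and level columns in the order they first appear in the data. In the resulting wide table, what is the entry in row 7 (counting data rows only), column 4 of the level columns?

With rows in first-appearance order of host, row 7 is host=PY5. level columns in first-appearance order: WARN, DEBUG, FATAL, ERROR, INFO; column 4 is ERROR.
Long rows with host=PY5, level=ERROR: 469 + 298 + 827 = 1594.

1594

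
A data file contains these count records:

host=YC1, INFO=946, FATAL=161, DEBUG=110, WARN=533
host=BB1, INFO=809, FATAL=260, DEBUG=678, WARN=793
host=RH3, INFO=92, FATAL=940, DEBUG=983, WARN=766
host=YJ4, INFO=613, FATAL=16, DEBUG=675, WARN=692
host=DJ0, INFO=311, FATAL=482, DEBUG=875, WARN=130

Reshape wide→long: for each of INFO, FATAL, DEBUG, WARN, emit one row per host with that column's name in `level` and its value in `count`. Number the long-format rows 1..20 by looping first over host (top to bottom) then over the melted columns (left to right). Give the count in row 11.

20 rows total (5 × 4). Row 11: index ⌊(11-1)/4⌋ = 2 into host → RH3; (11-1) mod 4 = 2 into the melted columns → DEBUG.
So row 11 is (RH3, DEBUG, 983); count = 983.

983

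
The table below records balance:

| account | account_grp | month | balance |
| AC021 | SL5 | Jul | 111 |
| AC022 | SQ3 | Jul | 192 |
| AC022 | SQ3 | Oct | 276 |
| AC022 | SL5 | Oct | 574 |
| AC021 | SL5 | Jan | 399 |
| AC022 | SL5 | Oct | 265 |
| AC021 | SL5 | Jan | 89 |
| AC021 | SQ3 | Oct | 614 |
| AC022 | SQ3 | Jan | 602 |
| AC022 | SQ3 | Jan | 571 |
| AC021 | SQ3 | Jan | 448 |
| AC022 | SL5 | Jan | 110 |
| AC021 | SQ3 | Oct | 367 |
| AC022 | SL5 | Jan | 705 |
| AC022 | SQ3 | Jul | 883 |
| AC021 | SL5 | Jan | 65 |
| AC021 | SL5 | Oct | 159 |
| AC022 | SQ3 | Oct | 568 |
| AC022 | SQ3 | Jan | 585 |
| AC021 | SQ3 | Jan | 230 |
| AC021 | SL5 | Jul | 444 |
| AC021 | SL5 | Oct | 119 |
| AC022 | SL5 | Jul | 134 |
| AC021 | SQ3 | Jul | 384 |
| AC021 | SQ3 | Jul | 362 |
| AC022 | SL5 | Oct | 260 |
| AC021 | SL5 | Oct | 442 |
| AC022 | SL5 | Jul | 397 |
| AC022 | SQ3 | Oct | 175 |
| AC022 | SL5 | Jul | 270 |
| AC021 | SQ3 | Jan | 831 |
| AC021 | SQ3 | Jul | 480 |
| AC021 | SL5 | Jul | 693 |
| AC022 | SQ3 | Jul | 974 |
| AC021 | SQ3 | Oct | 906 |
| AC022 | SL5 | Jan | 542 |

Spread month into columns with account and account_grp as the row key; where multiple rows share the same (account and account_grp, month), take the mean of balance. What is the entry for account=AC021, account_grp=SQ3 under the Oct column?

Rows with account=AC021, account_grp=SQ3 and month=Oct: balance values are 614, 367, 906.
(614 + 367 + 906) / 3 = 629.

629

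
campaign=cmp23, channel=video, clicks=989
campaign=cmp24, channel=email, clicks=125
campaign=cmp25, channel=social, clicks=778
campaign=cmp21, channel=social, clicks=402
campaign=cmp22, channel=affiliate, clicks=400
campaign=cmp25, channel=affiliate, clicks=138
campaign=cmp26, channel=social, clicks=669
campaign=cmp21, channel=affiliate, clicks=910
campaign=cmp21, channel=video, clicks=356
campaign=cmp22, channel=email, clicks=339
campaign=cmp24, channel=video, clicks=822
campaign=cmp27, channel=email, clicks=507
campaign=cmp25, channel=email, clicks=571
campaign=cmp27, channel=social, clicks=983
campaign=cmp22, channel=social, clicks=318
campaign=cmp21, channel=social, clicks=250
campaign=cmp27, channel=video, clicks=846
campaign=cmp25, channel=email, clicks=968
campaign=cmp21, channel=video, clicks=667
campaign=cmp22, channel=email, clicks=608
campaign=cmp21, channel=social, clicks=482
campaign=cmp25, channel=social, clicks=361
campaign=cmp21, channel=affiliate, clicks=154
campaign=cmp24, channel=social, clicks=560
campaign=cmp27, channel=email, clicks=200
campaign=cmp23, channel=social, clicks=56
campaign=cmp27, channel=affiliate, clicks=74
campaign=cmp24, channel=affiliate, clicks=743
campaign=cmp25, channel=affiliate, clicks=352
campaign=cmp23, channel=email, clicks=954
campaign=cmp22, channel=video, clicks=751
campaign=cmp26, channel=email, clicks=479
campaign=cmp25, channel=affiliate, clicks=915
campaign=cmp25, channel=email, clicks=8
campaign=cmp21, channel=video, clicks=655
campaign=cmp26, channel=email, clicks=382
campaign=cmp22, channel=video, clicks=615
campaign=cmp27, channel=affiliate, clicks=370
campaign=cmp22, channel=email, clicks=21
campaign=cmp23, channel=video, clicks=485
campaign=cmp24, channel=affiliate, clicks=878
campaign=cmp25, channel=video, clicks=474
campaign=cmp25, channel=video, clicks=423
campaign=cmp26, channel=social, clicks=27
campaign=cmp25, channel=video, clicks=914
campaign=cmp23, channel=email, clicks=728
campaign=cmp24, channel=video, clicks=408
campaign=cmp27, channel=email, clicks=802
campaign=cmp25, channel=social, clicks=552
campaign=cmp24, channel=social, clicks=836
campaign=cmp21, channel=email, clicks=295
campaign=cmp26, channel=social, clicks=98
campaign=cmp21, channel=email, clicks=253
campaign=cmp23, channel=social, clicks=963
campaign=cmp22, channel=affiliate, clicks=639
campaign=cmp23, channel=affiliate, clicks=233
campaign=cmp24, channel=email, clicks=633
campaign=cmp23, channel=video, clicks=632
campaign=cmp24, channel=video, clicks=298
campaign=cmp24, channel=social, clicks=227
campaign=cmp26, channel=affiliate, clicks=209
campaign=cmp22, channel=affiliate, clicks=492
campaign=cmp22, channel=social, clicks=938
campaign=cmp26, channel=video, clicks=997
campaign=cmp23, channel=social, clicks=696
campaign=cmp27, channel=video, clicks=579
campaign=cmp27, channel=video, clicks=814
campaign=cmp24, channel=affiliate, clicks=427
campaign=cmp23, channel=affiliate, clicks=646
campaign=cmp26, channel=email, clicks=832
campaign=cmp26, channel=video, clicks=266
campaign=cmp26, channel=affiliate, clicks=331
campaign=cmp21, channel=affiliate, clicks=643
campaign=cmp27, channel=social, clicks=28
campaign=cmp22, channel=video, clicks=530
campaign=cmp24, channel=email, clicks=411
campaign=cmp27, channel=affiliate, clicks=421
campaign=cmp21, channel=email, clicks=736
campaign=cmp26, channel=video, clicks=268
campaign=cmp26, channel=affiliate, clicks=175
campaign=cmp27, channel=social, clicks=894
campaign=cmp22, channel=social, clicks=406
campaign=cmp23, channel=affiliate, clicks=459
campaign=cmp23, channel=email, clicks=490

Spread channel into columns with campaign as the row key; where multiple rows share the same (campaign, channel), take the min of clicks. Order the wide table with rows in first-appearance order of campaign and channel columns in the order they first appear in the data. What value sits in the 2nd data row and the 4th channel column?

427

With rows in first-appearance order of campaign, row 2 is campaign=cmp24. channel columns in first-appearance order: video, email, social, affiliate; column 4 is affiliate.
Long rows with campaign=cmp24, channel=affiliate: min(743, 878, 427) = 427.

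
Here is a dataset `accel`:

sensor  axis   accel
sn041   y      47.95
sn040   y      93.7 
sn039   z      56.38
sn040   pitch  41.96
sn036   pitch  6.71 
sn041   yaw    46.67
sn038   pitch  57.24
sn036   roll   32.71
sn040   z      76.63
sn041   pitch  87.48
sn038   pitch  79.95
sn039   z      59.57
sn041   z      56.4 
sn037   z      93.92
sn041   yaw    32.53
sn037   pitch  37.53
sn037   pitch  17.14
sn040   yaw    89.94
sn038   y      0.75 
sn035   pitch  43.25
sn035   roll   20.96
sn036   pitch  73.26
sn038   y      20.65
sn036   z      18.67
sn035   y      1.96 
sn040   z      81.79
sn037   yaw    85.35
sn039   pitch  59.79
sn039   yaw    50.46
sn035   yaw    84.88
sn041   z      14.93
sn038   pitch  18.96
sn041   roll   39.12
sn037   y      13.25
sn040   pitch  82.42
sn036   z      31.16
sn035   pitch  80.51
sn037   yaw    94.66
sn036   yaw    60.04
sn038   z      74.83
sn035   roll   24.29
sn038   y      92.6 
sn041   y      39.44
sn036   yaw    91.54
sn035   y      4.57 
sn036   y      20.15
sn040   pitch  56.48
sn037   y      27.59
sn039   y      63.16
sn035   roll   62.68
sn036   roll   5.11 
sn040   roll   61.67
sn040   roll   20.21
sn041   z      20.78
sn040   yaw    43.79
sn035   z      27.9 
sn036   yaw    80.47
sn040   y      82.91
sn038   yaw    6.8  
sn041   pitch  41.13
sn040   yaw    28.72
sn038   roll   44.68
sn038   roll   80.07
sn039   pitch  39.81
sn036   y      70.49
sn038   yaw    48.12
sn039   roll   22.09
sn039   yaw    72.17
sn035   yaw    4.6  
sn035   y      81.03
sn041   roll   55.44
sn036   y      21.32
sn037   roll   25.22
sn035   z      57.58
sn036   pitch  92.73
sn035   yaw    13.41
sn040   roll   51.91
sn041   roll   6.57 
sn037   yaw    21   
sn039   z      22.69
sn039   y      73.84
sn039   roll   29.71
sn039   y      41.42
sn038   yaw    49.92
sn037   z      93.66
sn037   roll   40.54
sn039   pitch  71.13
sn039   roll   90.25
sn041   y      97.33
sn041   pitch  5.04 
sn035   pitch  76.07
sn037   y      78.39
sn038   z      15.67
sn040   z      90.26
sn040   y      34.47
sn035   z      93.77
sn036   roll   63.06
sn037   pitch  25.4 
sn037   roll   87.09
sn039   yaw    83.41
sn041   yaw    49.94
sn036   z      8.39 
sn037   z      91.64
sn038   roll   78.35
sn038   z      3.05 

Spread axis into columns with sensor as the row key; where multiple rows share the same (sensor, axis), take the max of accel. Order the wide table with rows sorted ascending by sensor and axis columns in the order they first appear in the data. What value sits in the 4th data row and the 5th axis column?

80.07

With rows sorted ascending by sensor, row 4 is sensor=sn038. axis columns in first-appearance order: y, z, pitch, yaw, roll; column 5 is roll.
Long rows with sensor=sn038, axis=roll: max(44.68, 80.07, 78.35) = 80.07.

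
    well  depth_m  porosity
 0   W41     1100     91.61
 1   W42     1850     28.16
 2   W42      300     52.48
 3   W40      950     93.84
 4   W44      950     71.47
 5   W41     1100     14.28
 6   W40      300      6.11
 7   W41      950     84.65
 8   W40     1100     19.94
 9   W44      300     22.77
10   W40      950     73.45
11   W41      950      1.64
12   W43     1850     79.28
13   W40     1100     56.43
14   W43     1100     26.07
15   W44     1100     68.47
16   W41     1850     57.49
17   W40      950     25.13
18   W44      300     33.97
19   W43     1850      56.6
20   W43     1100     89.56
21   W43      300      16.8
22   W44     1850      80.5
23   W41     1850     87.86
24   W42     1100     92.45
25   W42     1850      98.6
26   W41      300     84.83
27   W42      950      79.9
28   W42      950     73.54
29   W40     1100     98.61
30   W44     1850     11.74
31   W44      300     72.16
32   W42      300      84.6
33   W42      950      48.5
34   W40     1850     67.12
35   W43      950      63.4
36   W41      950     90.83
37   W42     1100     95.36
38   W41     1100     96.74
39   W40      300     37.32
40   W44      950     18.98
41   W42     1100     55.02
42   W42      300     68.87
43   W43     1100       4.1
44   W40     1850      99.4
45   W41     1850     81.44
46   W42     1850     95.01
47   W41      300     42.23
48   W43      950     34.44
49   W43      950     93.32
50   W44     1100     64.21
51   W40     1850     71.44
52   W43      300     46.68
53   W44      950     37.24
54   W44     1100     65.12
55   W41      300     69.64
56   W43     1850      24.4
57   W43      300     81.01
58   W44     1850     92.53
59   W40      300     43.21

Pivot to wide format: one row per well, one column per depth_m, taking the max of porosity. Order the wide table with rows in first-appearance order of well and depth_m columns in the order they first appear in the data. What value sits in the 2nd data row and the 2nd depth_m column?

98.6

With rows in first-appearance order of well, row 2 is well=W42. depth_m columns in first-appearance order: 1100, 1850, 300, 950; column 2 is 1850.
Long rows with well=W42, depth_m=1850: max(28.16, 98.6, 95.01) = 98.6.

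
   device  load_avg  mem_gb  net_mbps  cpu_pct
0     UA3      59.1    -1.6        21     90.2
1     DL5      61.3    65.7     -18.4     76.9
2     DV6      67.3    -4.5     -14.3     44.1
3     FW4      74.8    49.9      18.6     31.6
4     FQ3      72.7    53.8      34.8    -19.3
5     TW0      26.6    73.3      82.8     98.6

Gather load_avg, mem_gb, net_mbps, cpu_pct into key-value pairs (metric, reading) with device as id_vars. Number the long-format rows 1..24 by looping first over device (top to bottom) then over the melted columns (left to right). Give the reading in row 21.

26.6

24 rows total (6 × 4). Row 21: index ⌊(21-1)/4⌋ = 5 into device → TW0; (21-1) mod 4 = 0 into the melted columns → load_avg.
So row 21 is (TW0, load_avg, 26.6); reading = 26.6.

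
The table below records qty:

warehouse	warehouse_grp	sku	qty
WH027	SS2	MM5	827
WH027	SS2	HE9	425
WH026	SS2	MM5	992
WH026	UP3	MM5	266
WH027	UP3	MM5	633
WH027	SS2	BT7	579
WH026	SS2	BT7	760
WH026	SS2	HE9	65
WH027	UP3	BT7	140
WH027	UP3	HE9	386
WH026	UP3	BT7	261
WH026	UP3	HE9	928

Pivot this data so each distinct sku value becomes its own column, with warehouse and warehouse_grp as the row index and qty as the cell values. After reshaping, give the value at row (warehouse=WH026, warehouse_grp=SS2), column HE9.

Wide layout: rows indexed by warehouse and warehouse_grp, columns are the 3 distinct sku values (MM5, HE9, BT7).
Cell (warehouse=WH026, warehouse_grp=SS2, sku=HE9) draws from the long row where warehouse=WH026, warehouse_grp=SS2 and sku=HE9, which has qty=65.

65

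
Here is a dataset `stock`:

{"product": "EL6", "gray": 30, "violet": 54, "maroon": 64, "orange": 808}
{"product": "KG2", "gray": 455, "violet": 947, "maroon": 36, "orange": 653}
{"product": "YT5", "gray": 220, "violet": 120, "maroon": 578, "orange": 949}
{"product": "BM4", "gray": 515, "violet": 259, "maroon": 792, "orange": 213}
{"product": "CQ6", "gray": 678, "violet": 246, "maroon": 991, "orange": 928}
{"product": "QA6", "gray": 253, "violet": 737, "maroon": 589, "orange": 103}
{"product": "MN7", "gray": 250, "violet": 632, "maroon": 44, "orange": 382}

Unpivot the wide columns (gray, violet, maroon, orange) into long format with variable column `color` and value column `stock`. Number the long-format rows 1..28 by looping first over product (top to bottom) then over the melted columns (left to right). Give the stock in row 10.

120

28 rows total (7 × 4). Row 10: index ⌊(10-1)/4⌋ = 2 into product → YT5; (10-1) mod 4 = 1 into the melted columns → violet.
So row 10 is (YT5, violet, 120); stock = 120.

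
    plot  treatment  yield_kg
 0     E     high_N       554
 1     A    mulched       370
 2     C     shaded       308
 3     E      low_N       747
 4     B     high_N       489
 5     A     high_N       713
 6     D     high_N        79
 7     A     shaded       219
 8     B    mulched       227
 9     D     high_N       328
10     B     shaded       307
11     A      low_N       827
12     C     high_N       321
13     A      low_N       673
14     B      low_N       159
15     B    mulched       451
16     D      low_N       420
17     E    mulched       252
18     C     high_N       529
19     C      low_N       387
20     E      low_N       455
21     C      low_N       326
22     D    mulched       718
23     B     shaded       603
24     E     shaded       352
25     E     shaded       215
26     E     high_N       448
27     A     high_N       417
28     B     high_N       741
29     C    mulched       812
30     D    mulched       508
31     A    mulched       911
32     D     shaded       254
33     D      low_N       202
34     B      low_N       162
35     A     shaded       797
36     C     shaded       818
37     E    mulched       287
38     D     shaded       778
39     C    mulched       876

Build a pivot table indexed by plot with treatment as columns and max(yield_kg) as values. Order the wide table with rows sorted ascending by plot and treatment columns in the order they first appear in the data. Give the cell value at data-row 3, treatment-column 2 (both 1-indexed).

With rows sorted ascending by plot, row 3 is plot=C. treatment columns in first-appearance order: high_N, mulched, shaded, low_N; column 2 is mulched.
Long rows with plot=C, treatment=mulched: max(812, 876) = 876.

876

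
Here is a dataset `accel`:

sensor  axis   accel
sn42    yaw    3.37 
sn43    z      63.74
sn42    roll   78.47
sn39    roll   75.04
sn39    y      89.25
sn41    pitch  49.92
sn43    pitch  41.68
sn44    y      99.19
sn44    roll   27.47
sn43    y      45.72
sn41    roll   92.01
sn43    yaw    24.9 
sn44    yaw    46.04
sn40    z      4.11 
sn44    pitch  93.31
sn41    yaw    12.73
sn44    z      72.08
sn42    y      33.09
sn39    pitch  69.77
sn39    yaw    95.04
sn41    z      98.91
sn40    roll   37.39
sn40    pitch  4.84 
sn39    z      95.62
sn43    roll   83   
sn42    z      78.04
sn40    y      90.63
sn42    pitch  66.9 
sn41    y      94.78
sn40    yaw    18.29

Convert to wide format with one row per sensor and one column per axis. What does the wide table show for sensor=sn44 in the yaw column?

Wide layout: rows indexed by sensor, columns are the 5 distinct axis values (yaw, z, roll, y, pitch).
Cell (sensor=sn44, axis=yaw) draws from the long row where sensor=sn44 and axis=yaw, which has accel=46.04.

46.04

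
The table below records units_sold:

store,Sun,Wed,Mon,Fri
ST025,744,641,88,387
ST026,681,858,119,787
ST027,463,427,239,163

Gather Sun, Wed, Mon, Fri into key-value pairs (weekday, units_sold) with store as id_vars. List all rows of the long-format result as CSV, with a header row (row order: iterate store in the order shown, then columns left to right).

Each (store, column) pair becomes one row: 3 × 4 = 12 rows.
For example, (ST025, Sun) → units_sold=744.

store,weekday,units_sold
ST025,Sun,744
ST025,Wed,641
ST025,Mon,88
ST025,Fri,387
ST026,Sun,681
ST026,Wed,858
ST026,Mon,119
ST026,Fri,787
ST027,Sun,463
ST027,Wed,427
ST027,Mon,239
ST027,Fri,163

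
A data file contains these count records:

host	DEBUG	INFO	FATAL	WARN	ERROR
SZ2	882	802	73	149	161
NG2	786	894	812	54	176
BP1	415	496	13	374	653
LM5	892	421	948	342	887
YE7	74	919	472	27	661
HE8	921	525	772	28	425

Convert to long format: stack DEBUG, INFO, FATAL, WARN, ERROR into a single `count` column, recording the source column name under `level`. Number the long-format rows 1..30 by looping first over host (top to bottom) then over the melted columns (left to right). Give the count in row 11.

415

30 rows total (6 × 5). Row 11: index ⌊(11-1)/5⌋ = 2 into host → BP1; (11-1) mod 5 = 0 into the melted columns → DEBUG.
So row 11 is (BP1, DEBUG, 415); count = 415.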